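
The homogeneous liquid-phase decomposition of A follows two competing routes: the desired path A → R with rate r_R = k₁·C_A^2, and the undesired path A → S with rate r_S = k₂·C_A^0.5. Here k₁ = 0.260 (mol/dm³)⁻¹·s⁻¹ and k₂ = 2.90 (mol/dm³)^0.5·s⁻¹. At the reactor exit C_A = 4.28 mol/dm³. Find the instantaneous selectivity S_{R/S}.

0.794

S_{R/S} = r_R/r_S = (k₁·C_A^2)/(k₂·C_A^0.5) = (k₁/k₂)·C_A^1.5.
= (0.260×4.280^2) / (2.90×4.280^0.5) = 4.763/6.000 = 0.794.
Since the desired path is higher order in A, keeping C_A high (PFR or concentrated feed) favours R.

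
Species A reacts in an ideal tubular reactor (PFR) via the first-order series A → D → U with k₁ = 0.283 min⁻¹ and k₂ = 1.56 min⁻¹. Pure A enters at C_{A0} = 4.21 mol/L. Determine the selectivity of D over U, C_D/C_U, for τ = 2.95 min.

The intermediate concentration in a first-order A→B→C sequence is C_D = k₁C_{A0}(e^(−k₁τ) − e^(−k₂τ))/(k₂−k₁).
e^(−k₁τ) = e^(−0.283×2.95) = e^(−0.8348) = 0.4339; e^(−k₂τ) = e^(−4.602) = 0.01003.
C_D = 0.283×4.21/(1.56−0.283) × (0.4339−0.01003) = 0.9330×0.4239 = 0.3955 mol/L.
C_A = C_{A0}e^(−k₁τ) = 1.827 mol/L, so C_U = C_{A0}−C_A−C_D = 1.988 mol/L; C_D/C_U = 0.199.

0.199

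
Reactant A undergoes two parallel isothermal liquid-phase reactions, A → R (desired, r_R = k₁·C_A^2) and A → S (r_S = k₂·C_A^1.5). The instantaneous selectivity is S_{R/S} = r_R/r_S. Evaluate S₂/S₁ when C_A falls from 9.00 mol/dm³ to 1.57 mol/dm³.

0.418

S_{R/S} = (k₁/k₂)·C_A^0.5, so S₂/S₁ = (C_{A,2}/C_{A,1})^0.5.
= (1.57/9.00)^0.5 = (0.1744)^0.5 = 0.418.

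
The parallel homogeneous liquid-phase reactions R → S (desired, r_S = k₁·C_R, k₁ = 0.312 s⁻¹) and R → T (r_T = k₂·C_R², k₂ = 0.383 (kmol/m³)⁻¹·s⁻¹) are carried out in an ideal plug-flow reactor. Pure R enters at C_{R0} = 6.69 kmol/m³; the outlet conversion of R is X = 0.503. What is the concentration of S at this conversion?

0.485 kmol/m³

C_R = C_{R0}(1−X) = 3.325 kmol/m³.
Along a PFR/batch, dC_S/dC_R = −r_S/(r_S+r_T) = −k₁/(k₁+k₂·C_R).
Integrating from C_{R0} to C_R: C_S = (0.312/0.383)·ln[(0.312+0.383·6.69)/(0.312+0.383·3.32)] = 0.8146·ln(2.874/1.585) = 0.4846 kmol/m³.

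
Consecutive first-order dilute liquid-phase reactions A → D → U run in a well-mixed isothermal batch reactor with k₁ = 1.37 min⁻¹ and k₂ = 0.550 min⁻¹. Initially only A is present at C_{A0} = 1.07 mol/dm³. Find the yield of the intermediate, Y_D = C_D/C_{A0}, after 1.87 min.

For first-order series with pure A initially, C_D(t) = k₁C_{A0}/(k₂−k₁)·(e^(−k₁t) − e^(−k₂t)).
e^(−k₁t) = e^(−1.37×1.87) = e^(−2.562) = 0.07716; e^(−k₂t) = e^(−1.029) = 0.3575.
C_D = 1.37×1.07/(0.550−1.37) × (0.07716−0.3575) = (-1.788)×(-0.2804) = 0.5012 mol/dm³.
Y_D = C_D/C_{A0} = 0.5012/1.07 = 0.468.

0.468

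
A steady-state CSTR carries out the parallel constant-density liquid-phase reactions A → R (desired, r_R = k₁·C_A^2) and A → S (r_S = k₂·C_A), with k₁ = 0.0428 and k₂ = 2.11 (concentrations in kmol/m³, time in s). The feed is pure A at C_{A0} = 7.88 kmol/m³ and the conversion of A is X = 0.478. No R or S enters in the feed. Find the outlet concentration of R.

Exit C_A = C_{A0}(1−X) = 7.88×0.522 = 4.113 kmol/m³.
In a CSTR the entire volume is at exit conditions, so r_R = 0.0428×4.113^2 = 0.7242 and r_S = 2.11×4.113 = 8.679.
Fraction of consumed A going to R: r_R/(r_R+r_S) = 0.07701.
C_R = 0.07701·C_{A0}·X = 0.07701×7.88×0.478 = 0.290 kmol/m³.

0.290 kmol/m³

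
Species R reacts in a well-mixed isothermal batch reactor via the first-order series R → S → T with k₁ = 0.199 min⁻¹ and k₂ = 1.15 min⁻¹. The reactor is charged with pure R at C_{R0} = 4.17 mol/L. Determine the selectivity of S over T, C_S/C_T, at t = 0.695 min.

Solving the coupled first-order balances gives C_S(t) = [k₁/(k₂−k₁)]·C_{R0}·(e^(−k₁t) − e^(−k₂t)).
e^(−k₁t) = e^(−0.199×0.695) = e^(−0.1383) = 0.8708; e^(−k₂t) = e^(−0.7992) = 0.4497.
C_S = 0.199×4.17/(1.15−0.199) × (0.8708−0.4497) = 0.8726×0.4212 = 0.3675 mol/L.
C_R = C_{R0}e^(−k₁t) = 3.631 mol/L, so C_T = C_{R0}−C_R−C_S = 0.1711 mol/L; C_S/C_T = 2.15.

2.15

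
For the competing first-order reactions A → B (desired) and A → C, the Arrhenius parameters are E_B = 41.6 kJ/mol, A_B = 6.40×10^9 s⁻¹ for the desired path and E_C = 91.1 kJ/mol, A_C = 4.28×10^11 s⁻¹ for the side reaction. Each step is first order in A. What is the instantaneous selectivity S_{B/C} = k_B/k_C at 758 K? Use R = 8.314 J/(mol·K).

38.5

With equal orders, S_{B/C} = k_B/k_C = (A_B/A_C)·exp[(E_C−E_B)/(RT)].
(E_C−E_B)/(RT) = (91.1−41.6)×10³/(8.314×758) = 49500/6302 = 7.855.
k_B/k_C = (6.40×10^9/4.28×10^11)·exp(7.855) = 0.01495 × 2578 = 38.5.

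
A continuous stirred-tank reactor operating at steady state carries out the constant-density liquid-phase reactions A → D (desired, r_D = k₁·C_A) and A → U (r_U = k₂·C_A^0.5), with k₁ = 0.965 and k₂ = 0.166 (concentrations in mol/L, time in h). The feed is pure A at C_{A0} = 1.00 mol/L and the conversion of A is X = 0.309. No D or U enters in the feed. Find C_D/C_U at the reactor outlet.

4.83

Exit C_A = C_{A0}(1−X) = 1.00×0.691 = 0.6910 mol/L.
In a CSTR the entire volume is at exit conditions, so r_D = 0.965×0.6910 = 0.6668 and r_U = 0.166×0.6910^0.5 = 0.1380.
Overall selectivity = C_D/C_U = r_Dτ/(r_Uτ) = r_D/r_U = 4.83.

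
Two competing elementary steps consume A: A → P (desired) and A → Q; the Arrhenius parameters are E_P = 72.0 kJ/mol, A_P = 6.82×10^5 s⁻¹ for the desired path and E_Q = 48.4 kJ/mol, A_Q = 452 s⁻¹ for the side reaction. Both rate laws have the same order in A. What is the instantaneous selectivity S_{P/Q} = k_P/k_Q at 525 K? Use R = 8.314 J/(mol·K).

k_P/k_Q = (A_P/A_Q)·exp[−(E_P−E_Q)/(RT)] = (A_P/A_Q)·exp[(E_Q−E_P)/(RT)].
(E_Q−E_P)/(RT) = (48.4−72.0)×10³/(8.314×525) = -23600/4365 = -5.407.
k_P/k_Q = (6.82×10^5/452)·exp(-5.407) = 1509 × 0.004486 = 6.77.

6.77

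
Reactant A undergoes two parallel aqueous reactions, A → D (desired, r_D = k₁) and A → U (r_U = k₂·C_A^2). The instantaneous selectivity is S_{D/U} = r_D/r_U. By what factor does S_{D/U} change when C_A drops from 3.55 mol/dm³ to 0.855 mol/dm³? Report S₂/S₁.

17.2

S_{D/U} = (k₁/k₂)·C_A^-2, so S₂/S₁ = (C_{A,2}/C_{A,1})^-2.
= (0.855/3.55)^(-2) = (0.2408)^(-2) = 17.2.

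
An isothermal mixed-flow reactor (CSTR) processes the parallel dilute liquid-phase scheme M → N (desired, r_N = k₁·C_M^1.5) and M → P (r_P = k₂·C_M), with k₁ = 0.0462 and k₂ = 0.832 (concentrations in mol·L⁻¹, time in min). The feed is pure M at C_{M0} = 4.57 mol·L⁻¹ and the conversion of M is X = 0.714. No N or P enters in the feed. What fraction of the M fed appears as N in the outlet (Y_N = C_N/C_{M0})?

Exit C_M = C_{M0}(1−X) = 4.57×0.286 = 1.307 mol·L⁻¹.
Rates in a CSTR are evaluated at the outlet concentration: r_N = 0.0462×1.307^1.5 = 0.06903, r_P = 0.832×1.307 = 1.087.
Fraction of consumed M going to N: r_N/(r_N+r_P) = 0.05969.
C_N = 0.05969·C_{M0}·X = 0.05969×4.57×0.714 = 0.195 mol·L⁻¹; Y_N = C_N/C_{M0} = 0.0426.

0.0426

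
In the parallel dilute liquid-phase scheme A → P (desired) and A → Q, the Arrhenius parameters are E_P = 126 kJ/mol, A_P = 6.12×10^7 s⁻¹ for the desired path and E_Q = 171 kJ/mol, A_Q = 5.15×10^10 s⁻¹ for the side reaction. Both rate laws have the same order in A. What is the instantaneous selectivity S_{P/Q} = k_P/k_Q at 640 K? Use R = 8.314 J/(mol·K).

5.60

With equal orders, S_{P/Q} = k_P/k_Q = (A_P/A_Q)·exp[(E_Q−E_P)/(RT)].
(E_Q−E_P)/(RT) = (171−126)×10³/(8.314×640) = 45000/5321 = 8.457.
k_P/k_Q = (6.12×10^7/5.15×10^10)·exp(8.457) = 0.001188 × 4708 = 5.60.
Since E_P < E_Q, lowering the temperature improves selectivity toward P.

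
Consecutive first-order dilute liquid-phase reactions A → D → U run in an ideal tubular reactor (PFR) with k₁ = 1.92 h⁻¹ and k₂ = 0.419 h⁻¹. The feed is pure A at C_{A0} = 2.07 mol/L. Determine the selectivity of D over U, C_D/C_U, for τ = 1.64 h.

Solving the coupled first-order balances gives C_D(τ) = [k₁/(k₂−k₁)]·C_{A0}·(e^(−k₁τ) − e^(−k₂τ)).
e^(−k₁τ) = e^(−1.92×1.64) = e^(−3.149) = 0.04290; e^(−k₂τ) = e^(−0.6872) = 0.5030.
C_D = 1.92×2.07/(0.419−1.92) × (0.04290−0.5030) = (-2.648)×(-0.4601) = 1.218 mol/L.
C_A = C_{A0}e^(−k₁τ) = 0.08881 mol/L, so C_U = C_{A0}−C_A−C_D = 0.7629 mol/L; C_D/C_U = 1.60.

1.60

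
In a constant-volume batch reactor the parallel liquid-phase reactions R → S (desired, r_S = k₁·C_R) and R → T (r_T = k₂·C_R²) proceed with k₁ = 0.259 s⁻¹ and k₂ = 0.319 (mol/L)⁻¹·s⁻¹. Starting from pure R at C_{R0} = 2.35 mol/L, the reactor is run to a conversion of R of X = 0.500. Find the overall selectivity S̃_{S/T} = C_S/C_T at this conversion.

C_R = C_{R0}(1−X) = 1.175 mol/L.
Along a PFR/batch, dC_S/dC_R = −r_S/(r_S+r_T) = −k₁/(k₁+k₂·C_R).
Integrating from C_{R0} to C_R: C_S = (0.259/0.319)·ln[(0.259+0.319·2.35)/(0.259+0.319·1.18)] = 0.8119·ln(1.009/0.6338) = 0.3772 mol/L.
C_T = (C_{R0}−C_R)−C_S = 0.7978 mol/L; S̃_{S/T} = 0.3772/0.7978 = 0.473.

0.473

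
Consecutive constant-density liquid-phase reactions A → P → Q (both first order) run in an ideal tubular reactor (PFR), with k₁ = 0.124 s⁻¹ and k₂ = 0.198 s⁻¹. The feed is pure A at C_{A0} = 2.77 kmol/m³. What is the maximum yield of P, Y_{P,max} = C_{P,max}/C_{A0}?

0.286

Evaluating C_P at τ_opt = ln(k₂/k₁)/(k₂−k₁) gives C_{P,max}/C_{A0} = (k₁/k₂)^[k₂/(k₂−k₁)].
= (0.124/0.198)^(0.198/(0.198−0.124)) = (0.6263)^(2.676) = 0.2859.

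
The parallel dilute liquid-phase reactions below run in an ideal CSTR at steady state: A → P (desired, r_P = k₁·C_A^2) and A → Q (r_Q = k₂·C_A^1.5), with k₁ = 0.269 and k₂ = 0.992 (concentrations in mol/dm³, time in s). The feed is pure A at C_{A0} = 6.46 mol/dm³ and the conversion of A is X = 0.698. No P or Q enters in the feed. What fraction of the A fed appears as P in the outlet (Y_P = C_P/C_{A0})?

0.192

Exit C_A = C_{A0}(1−X) = 6.46×0.302 = 1.951 mol/dm³.
Rates in a CSTR are evaluated at the outlet concentration: r_P = 0.269×1.951^2 = 1.024, r_Q = 0.992×1.951^1.5 = 2.703.
Fraction of consumed A going to P: r_P/(r_P+r_Q) = 0.2747.
C_P = 0.2747·C_{A0}·X = 0.2747×6.46×0.698 = 1.24 mol/dm³; Y_P = C_P/C_{A0} = 0.192.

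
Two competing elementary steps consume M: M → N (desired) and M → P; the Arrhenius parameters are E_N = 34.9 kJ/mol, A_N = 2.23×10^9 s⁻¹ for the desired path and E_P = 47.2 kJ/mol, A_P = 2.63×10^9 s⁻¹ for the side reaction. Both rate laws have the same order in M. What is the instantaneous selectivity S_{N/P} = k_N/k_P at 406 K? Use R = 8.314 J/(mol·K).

32.4

With equal orders, S_{N/P} = k_N/k_P = (A_N/A_P)·exp[(E_P−E_N)/(RT)].
(E_P−E_N)/(RT) = (47.2−34.9)×10³/(8.314×406) = 12300/3375 = 3.644.
k_N/k_P = (2.23×10^9/2.63×10^9)·exp(3.644) = 0.8479 × 38.24 = 32.4.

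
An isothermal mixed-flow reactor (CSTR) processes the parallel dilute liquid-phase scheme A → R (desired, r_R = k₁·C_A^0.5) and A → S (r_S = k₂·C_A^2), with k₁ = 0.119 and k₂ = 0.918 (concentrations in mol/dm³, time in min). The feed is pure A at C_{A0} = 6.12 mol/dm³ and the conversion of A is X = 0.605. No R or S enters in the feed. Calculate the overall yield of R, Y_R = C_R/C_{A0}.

Exit C_A = C_{A0}(1−X) = 6.12×0.395 = 2.417 mol/dm³.
A CSTR operates uniformly at the exit composition, giving r_R = 0.1850 and r_S = 5.365 (each k·C_A^n at C_A = 2.417).
Fraction of consumed A going to R: r_R/(r_R+r_S) = 0.03334.
C_R = 0.03334·C_{A0}·X = 0.03334×6.12×0.605 = 0.123 mol/dm³; Y_R = C_R/C_{A0} = 0.0202.

0.0202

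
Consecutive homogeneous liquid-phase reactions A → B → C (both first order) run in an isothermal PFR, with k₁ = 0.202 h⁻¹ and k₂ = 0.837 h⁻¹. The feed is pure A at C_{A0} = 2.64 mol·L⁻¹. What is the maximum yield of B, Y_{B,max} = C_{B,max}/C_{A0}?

Evaluating C_B at τ_opt = ln(k₂/k₁)/(k₂−k₁) gives C_{B,max}/C_{A0} = (k₁/k₂)^[k₂/(k₂−k₁)].
= (0.202/0.837)^(0.837/(0.837−0.202)) = (0.2413)^(1.318) = 0.1535.

0.154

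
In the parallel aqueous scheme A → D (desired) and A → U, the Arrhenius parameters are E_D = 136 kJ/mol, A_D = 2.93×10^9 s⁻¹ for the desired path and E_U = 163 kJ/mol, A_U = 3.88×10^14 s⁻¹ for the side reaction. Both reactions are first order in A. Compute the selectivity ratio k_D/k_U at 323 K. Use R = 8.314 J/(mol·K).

0.176

k_D/k_U = (A_D/A_U)·exp[−(E_D−E_U)/(RT)] = (A_D/A_U)·exp[(E_U−E_D)/(RT)].
(E_U−E_D)/(RT) = (163−136)×10³/(8.314×323) = 27000/2685 = 10.05.
k_D/k_U = (2.93×10^9/3.88×10^14)·exp(10.05) = 7.552×10^-6 × 23255 = 0.176.
Since E_D < E_U, lowering the temperature improves selectivity toward D.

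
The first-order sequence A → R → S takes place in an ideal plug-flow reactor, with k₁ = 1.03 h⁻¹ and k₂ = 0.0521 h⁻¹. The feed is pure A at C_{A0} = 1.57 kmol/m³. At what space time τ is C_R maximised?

For first-order series the maximum of C_R occurs at τ_opt = ln(k₂/k₁)/(k₂−k₁).
= ln(0.0521/1.03)/(0.0521−1.03) = ln(0.05058)/-0.9779 = -2.984/-0.9779 = 3.05 h.

3.05 h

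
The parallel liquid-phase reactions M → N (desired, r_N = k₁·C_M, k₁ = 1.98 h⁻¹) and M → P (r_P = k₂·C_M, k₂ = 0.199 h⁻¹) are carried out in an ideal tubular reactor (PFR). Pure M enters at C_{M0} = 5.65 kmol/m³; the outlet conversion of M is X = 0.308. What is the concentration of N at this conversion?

1.58 kmol/m³

C_M = C_{M0}(1−X) = 3.910 kmol/m³.
Both paths are first order in M, so the instantaneous fraction to N is constant: dC_N/d(−C_M) = k₁/(k₁+k₂) = 0.9087.
C_N = 0.9087·(C_{M0}−C_M) = 0.9087×1.740 = 1.58 kmol/m³.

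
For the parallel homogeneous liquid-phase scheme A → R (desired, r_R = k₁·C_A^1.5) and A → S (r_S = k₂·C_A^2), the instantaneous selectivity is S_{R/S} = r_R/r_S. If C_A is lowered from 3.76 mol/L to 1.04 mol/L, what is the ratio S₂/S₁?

1.90

S_{R/S} = (k₁/k₂)·C_A^-0.5, so S₂/S₁ = (C_{A,2}/C_{A,1})^-0.5.
= (1.04/3.76)^(-0.5) = (0.2766)^(-0.5) = 1.90.
Selectivity toward R rises as C_A falls — low-concentration operation is favoured.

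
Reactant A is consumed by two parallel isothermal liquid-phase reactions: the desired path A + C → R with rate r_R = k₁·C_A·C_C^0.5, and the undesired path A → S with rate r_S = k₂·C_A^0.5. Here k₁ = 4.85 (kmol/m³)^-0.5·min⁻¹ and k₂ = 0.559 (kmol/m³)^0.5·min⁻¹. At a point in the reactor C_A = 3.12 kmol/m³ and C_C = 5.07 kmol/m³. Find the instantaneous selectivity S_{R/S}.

34.5

S_{R/S} = r_R/r_S = (k₁·C_A·C_C^0.5)/(k₂·C_A^0.5) = (k₁/k₂)·C_A^0.5·C_C^0.5.
= (4.85×3.120×5.070^0.5) / (0.559×3.120^0.5) = 34.07/0.9874 = 34.5.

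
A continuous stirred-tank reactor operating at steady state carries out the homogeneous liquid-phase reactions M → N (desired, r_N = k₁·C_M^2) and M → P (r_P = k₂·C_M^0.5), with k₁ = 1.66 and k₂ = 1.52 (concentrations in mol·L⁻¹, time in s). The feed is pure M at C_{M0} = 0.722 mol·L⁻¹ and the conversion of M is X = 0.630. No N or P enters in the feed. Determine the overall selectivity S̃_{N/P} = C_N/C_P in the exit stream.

0.151

Exit C_M = C_{M0}(1−X) = 0.722×0.370 = 0.2671 mol·L⁻¹.
In a CSTR the entire volume is at exit conditions, so r_N = 1.66×0.2671^2 = 0.1185 and r_P = 1.52×0.2671^0.5 = 0.7856.
Overall selectivity = C_N/C_P = r_Nτ/(r_Pτ) = r_N/r_P = 0.151.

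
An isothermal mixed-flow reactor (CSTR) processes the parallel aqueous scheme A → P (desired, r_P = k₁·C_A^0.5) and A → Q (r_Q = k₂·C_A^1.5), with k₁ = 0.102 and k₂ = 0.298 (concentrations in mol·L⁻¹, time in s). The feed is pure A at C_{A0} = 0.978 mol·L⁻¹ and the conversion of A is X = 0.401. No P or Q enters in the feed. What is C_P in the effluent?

Exit C_A = C_{A0}(1−X) = 0.978×0.599 = 0.5858 mol·L⁻¹.
In a CSTR the entire volume is at exit conditions, so r_P = 0.102×0.5858^0.5 = 0.07807 and r_Q = 0.298×0.5858^1.5 = 0.1336.
Fraction of consumed A going to P: r_P/(r_P+r_Q) = 0.3688.
C_P = 0.3688·C_{A0}·X = 0.3688×0.978×0.401 = 0.145 mol·L⁻¹.

0.145 mol·L⁻¹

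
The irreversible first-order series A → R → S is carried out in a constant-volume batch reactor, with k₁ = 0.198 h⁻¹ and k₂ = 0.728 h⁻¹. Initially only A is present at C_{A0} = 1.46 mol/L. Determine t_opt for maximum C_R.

For first-order series the maximum of C_R occurs at t_opt = ln(k₂/k₁)/(k₂−k₁).
= ln(0.728/0.198)/(0.728−0.198) = ln(3.677)/0.5300 = 1.302/0.5300 = 2.46 h.

2.46 h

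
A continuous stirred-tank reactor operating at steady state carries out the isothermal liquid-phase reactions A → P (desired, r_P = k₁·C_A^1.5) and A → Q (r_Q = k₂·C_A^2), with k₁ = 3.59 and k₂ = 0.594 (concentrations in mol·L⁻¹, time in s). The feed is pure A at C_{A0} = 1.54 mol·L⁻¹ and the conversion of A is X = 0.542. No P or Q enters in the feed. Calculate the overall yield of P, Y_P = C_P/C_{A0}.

0.476

Exit C_A = C_{A0}(1−X) = 1.54×0.458 = 0.7053 mol·L⁻¹.
A CSTR operates uniformly at the exit composition, giving r_P = 2.127 and r_Q = 0.2955 (each k·C_A^n at C_A = 0.7053).
Fraction of consumed A going to P: r_P/(r_P+r_Q) = 0.8780.
C_P = 0.8780·C_{A0}·X = 0.8780×1.54×0.542 = 0.733 mol·L⁻¹; Y_P = C_P/C_{A0} = 0.476.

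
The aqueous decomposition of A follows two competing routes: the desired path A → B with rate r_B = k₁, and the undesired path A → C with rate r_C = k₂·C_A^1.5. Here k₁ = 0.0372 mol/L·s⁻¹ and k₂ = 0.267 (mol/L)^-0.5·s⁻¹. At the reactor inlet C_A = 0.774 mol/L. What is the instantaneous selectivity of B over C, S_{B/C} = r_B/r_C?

S_{B/C} = r_B/r_C = (k₁)/(k₂·C_A^1.5) = (k₁/k₂)·C_A^-1.5.
= (0.0372) / (0.267×0.7740^1.5) = 0.03720/0.1818 = 0.205.
The undesired path is higher order in A, so low C_A (CSTR or dilute feed) favours B.

0.205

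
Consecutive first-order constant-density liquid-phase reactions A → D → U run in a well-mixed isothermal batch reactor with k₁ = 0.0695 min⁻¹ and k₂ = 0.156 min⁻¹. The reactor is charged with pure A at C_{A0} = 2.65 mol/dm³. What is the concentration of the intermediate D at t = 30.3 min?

For first-order series with pure A initially, C_D(t) = k₁C_{A0}/(k₂−k₁)·(e^(−k₁t) − e^(−k₂t)).
e^(−k₁t) = e^(−0.0695×30.3) = e^(−2.106) = 0.1217; e^(−k₂t) = e^(−4.727) = 0.008855.
C_D = 0.0695×2.65/(0.156−0.0695) × (0.1217−0.008855) = 2.129×0.1129 = 0.2404 mol/dm³.

0.240 mol/dm³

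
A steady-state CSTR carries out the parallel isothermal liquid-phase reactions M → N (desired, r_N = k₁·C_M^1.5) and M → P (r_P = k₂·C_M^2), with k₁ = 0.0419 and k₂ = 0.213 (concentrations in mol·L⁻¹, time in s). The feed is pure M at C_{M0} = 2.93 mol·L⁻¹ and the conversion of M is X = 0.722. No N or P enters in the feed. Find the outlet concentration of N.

Exit C_M = C_{M0}(1−X) = 2.93×0.278 = 0.8145 mol·L⁻¹.
Rates in a CSTR are evaluated at the outlet concentration: r_N = 0.0419×0.8145^1.5 = 0.03080, r_P = 0.213×0.8145^2 = 0.1413.
Fraction of consumed M going to N: r_N/(r_N+r_P) = 0.1790.
C_N = 0.1790·C_{M0}·X = 0.1790×2.93×0.722 = 0.379 mol·L⁻¹.

0.379 mol·L⁻¹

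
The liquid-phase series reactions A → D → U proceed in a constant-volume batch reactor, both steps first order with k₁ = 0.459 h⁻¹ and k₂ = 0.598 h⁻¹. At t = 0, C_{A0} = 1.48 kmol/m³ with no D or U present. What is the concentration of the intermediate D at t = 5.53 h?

For first-order series with pure A initially, C_D(t) = k₁C_{A0}/(k₂−k₁)·(e^(−k₁t) − e^(−k₂t)).
e^(−k₁t) = e^(−0.459×5.53) = e^(−2.538) = 0.07900; e^(−k₂t) = e^(−3.307) = 0.03663.
C_D = 0.459×1.48/(0.598−0.459) × (0.07900−0.03663) = 4.887×0.04237 = 0.2071 kmol/m³.

0.207 kmol/m³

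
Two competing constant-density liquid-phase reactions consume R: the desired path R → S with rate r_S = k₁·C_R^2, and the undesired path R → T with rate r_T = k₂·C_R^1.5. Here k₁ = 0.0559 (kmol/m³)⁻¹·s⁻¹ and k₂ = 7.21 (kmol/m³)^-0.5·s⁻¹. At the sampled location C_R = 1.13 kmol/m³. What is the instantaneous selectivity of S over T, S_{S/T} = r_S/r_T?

0.00824

S_{S/T} = r_S/r_T = (k₁·C_R^2)/(k₂·C_R^1.5) = (k₁/k₂)·C_R^0.5.
= (0.0559×1.130^2) / (7.21×1.130^1.5) = 0.07138/8.661 = 0.00824.
Since the desired path is higher order in R, keeping C_R high (PFR or concentrated feed) favours S.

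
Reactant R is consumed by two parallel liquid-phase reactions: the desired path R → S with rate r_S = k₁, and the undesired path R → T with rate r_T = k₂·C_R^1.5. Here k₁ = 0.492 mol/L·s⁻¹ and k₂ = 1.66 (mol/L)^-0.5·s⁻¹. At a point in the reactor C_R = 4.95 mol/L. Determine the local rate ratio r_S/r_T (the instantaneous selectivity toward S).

0.0269

S_{S/T} = r_S/r_T = (k₁)/(k₂·C_R^1.5) = (k₁/k₂)·C_R^-1.5.
= (0.492) / (1.66×4.950^1.5) = 0.4920/18.28 = 0.0269.
The undesired path is higher order in R, so low C_R (CSTR or dilute feed) favours S.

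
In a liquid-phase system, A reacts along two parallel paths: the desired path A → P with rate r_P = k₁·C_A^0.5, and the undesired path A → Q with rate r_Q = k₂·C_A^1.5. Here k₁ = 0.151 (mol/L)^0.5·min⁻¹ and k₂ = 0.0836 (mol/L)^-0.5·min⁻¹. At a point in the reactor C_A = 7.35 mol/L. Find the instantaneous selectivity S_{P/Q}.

0.246

S_{P/Q} = r_P/r_Q = (k₁·C_A^0.5)/(k₂·C_A^1.5) = (k₁/k₂)·C_A⁻¹.
= (0.151×7.350^0.5) / (0.0836×7.350^1.5) = 0.4094/1.666 = 0.246.
The undesired path is higher order in A, so low C_A (CSTR or dilute feed) favours P.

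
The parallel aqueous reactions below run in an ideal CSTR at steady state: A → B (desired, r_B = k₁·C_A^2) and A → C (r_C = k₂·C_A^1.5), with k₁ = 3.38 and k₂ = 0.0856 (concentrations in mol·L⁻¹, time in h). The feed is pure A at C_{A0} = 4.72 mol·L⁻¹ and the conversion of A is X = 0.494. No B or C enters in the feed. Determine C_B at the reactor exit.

Exit C_A = C_{A0}(1−X) = 4.72×0.506 = 2.388 mol·L⁻¹.
A CSTR operates uniformly at the exit composition, giving r_B = 19.28 and r_C = 0.3159 (each k·C_A^n at C_A = 2.388).
Fraction of consumed A going to B: r_B/(r_B+r_C) = 0.9839.
C_B = 0.9839·C_{A0}·X = 0.9839×4.72×0.494 = 2.29 mol·L⁻¹.

2.29 mol·L⁻¹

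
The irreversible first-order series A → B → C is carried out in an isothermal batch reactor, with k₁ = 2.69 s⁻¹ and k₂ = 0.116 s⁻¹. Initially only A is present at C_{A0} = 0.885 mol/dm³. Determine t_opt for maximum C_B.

1.22 s

For first-order series the maximum of C_B occurs at t_opt = ln(k₂/k₁)/(k₂−k₁).
= ln(0.116/2.69)/(0.116−2.69) = ln(0.04312)/-2.574 = -3.144/-2.574 = 1.22 s.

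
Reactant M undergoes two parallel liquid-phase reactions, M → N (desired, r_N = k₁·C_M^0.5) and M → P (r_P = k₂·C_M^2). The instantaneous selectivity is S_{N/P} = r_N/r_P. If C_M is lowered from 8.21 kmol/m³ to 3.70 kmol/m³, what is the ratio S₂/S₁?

3.31

S_{N/P} = (k₁/k₂)·C_M^-1.5, so S₂/S₁ = (C_{M,2}/C_{M,1})^-1.5.
= (3.70/8.21)^(-1.5) = (0.4507)^(-1.5) = 3.31.
Selectivity toward N rises as C_M falls — low-concentration operation is favoured.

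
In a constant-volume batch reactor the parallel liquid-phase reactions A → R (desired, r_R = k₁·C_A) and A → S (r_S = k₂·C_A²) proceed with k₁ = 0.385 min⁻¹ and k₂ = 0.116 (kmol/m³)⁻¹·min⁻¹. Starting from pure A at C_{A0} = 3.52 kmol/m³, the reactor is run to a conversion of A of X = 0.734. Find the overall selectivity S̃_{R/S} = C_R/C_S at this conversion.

1.56

C_A = C_{A0}(1−X) = 0.9363 kmol/m³.
Along a PFR/batch, dC_R/dC_A = −r_R/(r_R+r_S) = −k₁/(k₁+k₂·C_A).
Integrating from C_{A0} to C_A: C_R = (0.385/0.116)·ln[(0.385+0.116·3.52)/(0.385+0.116·0.936)] = 3.319·ln(0.7933/0.4936) = 1.575 kmol/m³.
C_S = (C_{A0}−C_A)−C_R = 1.009 kmol/m³; S̃_{R/S} = 1.575/1.009 = 1.56.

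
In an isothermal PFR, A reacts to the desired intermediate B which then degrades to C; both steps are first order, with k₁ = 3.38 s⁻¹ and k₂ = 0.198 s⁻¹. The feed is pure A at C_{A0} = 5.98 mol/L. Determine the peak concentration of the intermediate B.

5.01 mol/L

At the optimum, C_{B,max}/C_{A0} = (k₁/k₂)^[k₂/(k₂−k₁)].
= (3.38/0.198)^(0.198/(0.198−3.38)) = (17.07)^(-0.06223) = 0.8382.
C_{B,max} = 0.8382×5.98 = 5.01 mol/L.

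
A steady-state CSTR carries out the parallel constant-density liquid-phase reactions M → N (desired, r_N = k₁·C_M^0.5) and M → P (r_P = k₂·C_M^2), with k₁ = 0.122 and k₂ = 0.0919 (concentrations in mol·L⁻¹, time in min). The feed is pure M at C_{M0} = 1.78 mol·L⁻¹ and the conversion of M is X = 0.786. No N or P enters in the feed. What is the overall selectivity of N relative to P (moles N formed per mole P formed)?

Exit C_M = C_{M0}(1−X) = 1.78×0.214 = 0.3809 mol·L⁻¹.
A CSTR operates uniformly at the exit composition, giving r_N = 0.07530 and r_P = 0.01333 (each k·C_M^n at C_M = 0.3809).
Overall selectivity = C_N/C_P = r_Nτ/(r_Pτ) = r_N/r_P = 5.65.

5.65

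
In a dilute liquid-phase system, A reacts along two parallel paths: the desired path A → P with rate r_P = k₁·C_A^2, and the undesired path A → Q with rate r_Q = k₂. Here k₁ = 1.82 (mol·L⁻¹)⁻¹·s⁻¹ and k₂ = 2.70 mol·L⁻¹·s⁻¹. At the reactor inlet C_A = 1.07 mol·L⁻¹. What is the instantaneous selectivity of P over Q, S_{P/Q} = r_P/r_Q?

0.772

S_{P/Q} = r_P/r_Q = (k₁·C_A^2)/(k₂) = (k₁/k₂)·C_A^2.
= (1.82×1.070^2) / (2.70) = 2.084/2.700 = 0.772.
Since the desired path is higher order in A, keeping C_A high (PFR or concentrated feed) favours P.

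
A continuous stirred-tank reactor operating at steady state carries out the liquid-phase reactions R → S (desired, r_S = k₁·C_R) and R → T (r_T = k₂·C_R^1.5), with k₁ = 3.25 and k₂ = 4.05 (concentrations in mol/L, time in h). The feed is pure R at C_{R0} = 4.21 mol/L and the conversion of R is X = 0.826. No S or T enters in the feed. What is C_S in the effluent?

1.68 mol/L

Exit C_R = C_{R0}(1−X) = 4.21×0.174 = 0.7325 mol/L.
A CSTR operates uniformly at the exit composition, giving r_S = 2.381 and r_T = 2.539 (each k·C_R^n at C_R = 0.7325).
Fraction of consumed R going to S: r_S/(r_S+r_T) = 0.4839.
C_S = 0.4839·C_{R0}·X = 0.4839×4.21×0.826 = 1.68 mol/L.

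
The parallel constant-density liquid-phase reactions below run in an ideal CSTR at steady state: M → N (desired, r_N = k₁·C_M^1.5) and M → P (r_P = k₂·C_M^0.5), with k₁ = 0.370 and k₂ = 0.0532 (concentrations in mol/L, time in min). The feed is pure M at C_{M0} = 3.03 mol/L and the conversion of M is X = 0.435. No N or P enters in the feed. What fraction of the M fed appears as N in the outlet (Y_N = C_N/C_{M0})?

0.401

Exit C_M = C_{M0}(1−X) = 3.03×0.565 = 1.712 mol/L.
A CSTR operates uniformly at the exit composition, giving r_N = 0.8288 and r_P = 0.06961 (each k·C_M^n at C_M = 1.712).
Fraction of consumed M going to N: r_N/(r_N+r_P) = 0.9225.
C_N = 0.9225·C_{M0}·X = 0.9225×3.03×0.435 = 1.22 mol/L; Y_N = C_N/C_{M0} = 0.401.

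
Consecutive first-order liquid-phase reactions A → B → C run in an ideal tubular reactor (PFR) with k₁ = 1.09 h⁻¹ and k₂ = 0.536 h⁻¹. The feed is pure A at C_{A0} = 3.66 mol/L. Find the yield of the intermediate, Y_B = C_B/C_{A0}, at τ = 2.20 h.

0.426

For first-order series with pure A initially, C_B(τ) = k₁C_{A0}/(k₂−k₁)·(e^(−k₁τ) − e^(−k₂τ)).
e^(−k₁τ) = e^(−1.09×2.20) = e^(−2.398) = 0.09090; e^(−k₂τ) = e^(−1.179) = 0.3075.
C_B = 1.09×3.66/(0.536−1.09) × (0.09090−0.3075) = (-7.201)×(-0.2166) = 1.560 mol/L.
Y_B = C_B/C_{A0} = 1.560/3.66 = 0.426.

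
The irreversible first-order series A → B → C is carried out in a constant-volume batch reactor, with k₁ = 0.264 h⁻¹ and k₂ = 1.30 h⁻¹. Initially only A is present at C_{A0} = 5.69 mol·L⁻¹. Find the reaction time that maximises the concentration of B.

Setting dC_B/dt = 0 gives t_opt = ln(k₂/k₁)/(k₂−k₁).
= ln(1.30/0.264)/(1.30−0.264) = ln(4.924)/1.036 = 1.594/1.036 = 1.54 h.

1.54 h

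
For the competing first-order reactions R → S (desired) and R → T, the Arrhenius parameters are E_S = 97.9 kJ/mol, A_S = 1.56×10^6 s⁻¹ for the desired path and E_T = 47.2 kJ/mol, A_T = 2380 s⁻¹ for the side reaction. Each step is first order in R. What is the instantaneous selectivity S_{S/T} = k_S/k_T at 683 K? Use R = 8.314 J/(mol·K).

With equal orders, S_{S/T} = k_S/k_T = (A_S/A_T)·exp[(E_T−E_S)/(RT)].
(E_T−E_S)/(RT) = (47.2−97.9)×10³/(8.314×683) = -50700/5678 = -8.928.
k_S/k_T = (1.56×10^6/2380)·exp(-8.928) = 655.5 × 1.326×10^-4 = 0.0869.
Since E_S > E_T, raising the temperature improves selectivity toward S.

0.0869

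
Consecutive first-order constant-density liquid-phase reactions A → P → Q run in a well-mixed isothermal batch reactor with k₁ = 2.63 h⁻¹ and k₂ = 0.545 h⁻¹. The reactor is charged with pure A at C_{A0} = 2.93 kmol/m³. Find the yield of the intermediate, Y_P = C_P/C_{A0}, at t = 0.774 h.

0.663

Solving the coupled first-order balances gives C_P(t) = [k₁/(k₂−k₁)]·C_{A0}·(e^(−k₁t) − e^(−k₂t)).
e^(−k₁t) = e^(−2.63×0.774) = e^(−2.036) = 0.1306; e^(−k₂t) = e^(−0.4218) = 0.6558.
C_P = 2.63×2.93/(0.545−2.63) × (0.1306−0.6558) = (-3.696)×(-0.5252) = 1.941 kmol/m³.
Y_P = C_P/C_{A0} = 1.941/2.93 = 0.663.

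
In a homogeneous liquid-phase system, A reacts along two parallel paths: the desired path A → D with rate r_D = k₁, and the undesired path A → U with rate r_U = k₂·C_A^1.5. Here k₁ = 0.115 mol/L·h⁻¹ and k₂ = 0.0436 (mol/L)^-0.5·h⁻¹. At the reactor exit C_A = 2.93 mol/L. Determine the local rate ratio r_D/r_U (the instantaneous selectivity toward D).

0.526

S_{D/U} = r_D/r_U = (k₁)/(k₂·C_A^1.5) = (k₁/k₂)·C_A^-1.5.
= (0.115) / (0.0436×2.930^1.5) = 0.1150/0.2187 = 0.526.
The undesired path is higher order in A, so low C_A (CSTR or dilute feed) favours D.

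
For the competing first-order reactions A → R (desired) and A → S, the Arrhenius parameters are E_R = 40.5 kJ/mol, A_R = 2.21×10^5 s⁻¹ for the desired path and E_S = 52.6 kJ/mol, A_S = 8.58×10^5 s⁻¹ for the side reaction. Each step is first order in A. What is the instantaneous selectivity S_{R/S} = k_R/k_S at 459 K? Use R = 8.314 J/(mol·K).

Since both paths have the same order in A, the concentration cancels and S_{R/S} = k_R/k_S = (A_R/A_S)·exp[(E_S−E_R)/(RT)].
(E_S−E_R)/(RT) = (52.6−40.5)×10³/(8.314×459) = 12100/3816 = 3.171.
k_R/k_S = (2.21×10^5/8.58×10^5)·exp(3.171) = 0.2576 × 23.83 = 6.14.

6.14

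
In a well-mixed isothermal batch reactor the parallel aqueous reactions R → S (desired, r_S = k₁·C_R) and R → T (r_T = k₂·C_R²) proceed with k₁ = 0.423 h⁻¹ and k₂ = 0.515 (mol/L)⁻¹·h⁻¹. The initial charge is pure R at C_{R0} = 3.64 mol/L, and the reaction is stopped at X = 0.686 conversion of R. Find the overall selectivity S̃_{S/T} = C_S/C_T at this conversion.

0.370

C_R = C_{R0}(1−X) = 1.143 mol/L.
Along a PFR/batch, dC_S/dC_R = −r_S/(r_S+r_T) = −k₁/(k₁+k₂·C_R).
Integrating from C_{R0} to C_R: C_S = (0.423/0.515)·ln[(0.423+0.515·3.64)/(0.423+0.515·1.14)] = 0.8214·ln(2.298/1.012) = 0.6738 mol/L.
C_T = (C_{R0}−C_R)−C_S = 1.823 mol/L; S̃_{S/T} = 0.6738/1.823 = 0.370.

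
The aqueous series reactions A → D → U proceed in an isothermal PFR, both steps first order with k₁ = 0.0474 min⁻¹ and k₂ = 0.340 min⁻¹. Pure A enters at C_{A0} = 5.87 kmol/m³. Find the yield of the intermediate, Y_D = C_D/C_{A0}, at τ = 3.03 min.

0.0825

Solving the coupled first-order balances gives C_D(τ) = [k₁/(k₂−k₁)]·C_{A0}·(e^(−k₁τ) − e^(−k₂τ)).
e^(−k₁τ) = e^(−0.0474×3.03) = e^(−0.1436) = 0.8662; e^(−k₂τ) = e^(−1.030) = 0.3569.
C_D = 0.0474×5.87/(0.340−0.0474) × (0.8662−0.3569) = 0.9509×0.5093 = 0.4843 kmol/m³.
Y_D = C_D/C_{A0} = 0.4843/5.87 = 0.0825.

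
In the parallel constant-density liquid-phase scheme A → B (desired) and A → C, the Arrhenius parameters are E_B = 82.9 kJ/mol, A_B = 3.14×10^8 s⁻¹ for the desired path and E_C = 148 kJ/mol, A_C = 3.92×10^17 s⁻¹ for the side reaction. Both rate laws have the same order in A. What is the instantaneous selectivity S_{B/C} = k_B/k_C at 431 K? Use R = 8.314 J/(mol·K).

0.0622

k_B/k_C = (A_B/A_C)·exp[−(E_B−E_C)/(RT)] = (A_B/A_C)·exp[(E_C−E_B)/(RT)].
(E_C−E_B)/(RT) = (148−82.9)×10³/(8.314×431) = 65100/3583 = 18.17.
k_B/k_C = (3.14×10^8/3.92×10^17)·exp(18.17) = 8.010×10^-10 × 7.763×10^7 = 0.0622.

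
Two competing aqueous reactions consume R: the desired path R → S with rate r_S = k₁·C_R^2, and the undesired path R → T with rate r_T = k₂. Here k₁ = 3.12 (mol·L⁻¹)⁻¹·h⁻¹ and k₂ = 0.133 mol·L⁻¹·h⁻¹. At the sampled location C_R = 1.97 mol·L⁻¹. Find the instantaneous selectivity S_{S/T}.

91.0

S_{S/T} = r_S/r_T = (k₁·C_R^2)/(k₂) = (k₁/k₂)·C_R^2.
= (3.12×1.970^2) / (0.133) = 12.11/0.1330 = 91.0.
Since the desired path is higher order in R, keeping C_R high (PFR or concentrated feed) favours S.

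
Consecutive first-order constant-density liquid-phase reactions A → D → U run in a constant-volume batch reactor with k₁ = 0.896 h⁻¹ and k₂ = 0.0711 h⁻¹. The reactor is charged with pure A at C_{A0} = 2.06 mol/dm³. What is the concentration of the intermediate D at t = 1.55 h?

Solving the coupled first-order balances gives C_D(t) = [k₁/(k₂−k₁)]·C_{A0}·(e^(−k₁t) − e^(−k₂t)).
e^(−k₁t) = e^(−0.896×1.55) = e^(−1.389) = 0.2494; e^(−k₂t) = e^(−0.1102) = 0.8957.
C_D = 0.896×2.06/(0.0711−0.896) × (0.2494−0.8957) = (-2.238)×(-0.6463) = 1.446 mol/dm³.

1.45 mol/dm³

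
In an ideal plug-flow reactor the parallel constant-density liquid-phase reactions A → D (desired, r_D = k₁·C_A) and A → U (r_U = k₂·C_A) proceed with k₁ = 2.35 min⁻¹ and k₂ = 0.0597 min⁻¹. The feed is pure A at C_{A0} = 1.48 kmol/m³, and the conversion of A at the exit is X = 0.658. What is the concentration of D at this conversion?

0.950 kmol/m³

C_A = C_{A0}(1−X) = 0.5062 kmol/m³.
Both paths are first order in A, so the instantaneous fraction to D is constant: dC_D/d(−C_A) = k₁/(k₁+k₂) = 0.9752.
C_D = 0.9752·(C_{A0}−C_A) = 0.9752×0.9738 = 0.950 kmol/m³.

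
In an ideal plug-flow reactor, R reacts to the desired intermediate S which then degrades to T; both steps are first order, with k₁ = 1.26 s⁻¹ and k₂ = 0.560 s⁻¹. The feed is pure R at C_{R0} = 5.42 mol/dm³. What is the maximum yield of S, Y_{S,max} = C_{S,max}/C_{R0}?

For a first-order series the maximum intermediate yield is C_{S,max}/C_{R0} = (k₁/k₂)^[k₂/(k₂−k₁)].
= (1.26/0.560)^(0.560/(0.560−1.26)) = (2.250)^(-0.8000) = 0.5227.

0.523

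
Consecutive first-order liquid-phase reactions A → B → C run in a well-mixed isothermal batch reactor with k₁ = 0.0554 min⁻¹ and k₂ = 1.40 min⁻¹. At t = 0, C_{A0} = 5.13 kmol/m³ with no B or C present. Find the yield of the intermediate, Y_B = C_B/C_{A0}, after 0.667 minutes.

0.0235

The intermediate concentration in a first-order A→B→C sequence is C_B = k₁C_{A0}(e^(−k₁t) − e^(−k₂t))/(k₂−k₁).
e^(−k₁t) = e^(−0.0554×0.667) = e^(−0.03695) = 0.9637; e^(−k₂t) = e^(−0.9338) = 0.3931.
C_B = 0.0554×5.13/(1.40−0.0554) × (0.9637−0.3931) = 0.2114×0.5707 = 0.1206 kmol/m³.
Y_B = C_B/C_{A0} = 0.1206/5.13 = 0.0235.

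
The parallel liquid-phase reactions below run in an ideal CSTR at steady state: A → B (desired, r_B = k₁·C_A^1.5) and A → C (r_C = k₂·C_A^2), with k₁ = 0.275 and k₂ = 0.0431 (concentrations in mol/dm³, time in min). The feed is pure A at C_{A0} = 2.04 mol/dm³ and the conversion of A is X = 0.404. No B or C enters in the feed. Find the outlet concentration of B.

Exit C_A = C_{A0}(1−X) = 2.04×0.596 = 1.216 mol/dm³.
In a CSTR the entire volume is at exit conditions, so r_B = 0.275×1.216^1.5 = 0.3687 and r_C = 0.0431×1.216^2 = 0.06371.
Fraction of consumed A going to B: r_B/(r_B+r_C) = 0.8526.
C_B = 0.8526·C_{A0}·X = 0.8526×2.04×0.404 = 0.703 mol/dm³.

0.703 mol/dm³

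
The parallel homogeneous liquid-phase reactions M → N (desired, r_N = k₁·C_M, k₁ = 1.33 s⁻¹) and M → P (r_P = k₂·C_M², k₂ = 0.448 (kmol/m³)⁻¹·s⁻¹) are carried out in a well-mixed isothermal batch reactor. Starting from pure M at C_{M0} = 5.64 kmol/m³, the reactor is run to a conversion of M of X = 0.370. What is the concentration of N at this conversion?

C_M = C_{M0}(1−X) = 3.553 kmol/m³.
Along a PFR/batch, dC_N/dC_M = −r_N/(r_N+r_P) = −k₁/(k₁+k₂·C_M).
Integrating from C_{M0} to C_M: C_N = (1.33/0.448)·ln[(1.33+0.448·5.64)/(1.33+0.448·3.55)] = 2.969·ln(3.857/2.922) = 0.8241 kmol/m³.

0.824 kmol/m³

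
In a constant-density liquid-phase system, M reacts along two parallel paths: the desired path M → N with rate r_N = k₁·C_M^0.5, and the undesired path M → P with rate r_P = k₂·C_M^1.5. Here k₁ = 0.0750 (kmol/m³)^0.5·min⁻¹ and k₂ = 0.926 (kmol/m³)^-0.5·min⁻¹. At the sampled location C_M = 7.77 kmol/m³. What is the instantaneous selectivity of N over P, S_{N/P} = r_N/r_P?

0.0104

S_{N/P} = r_N/r_P = (k₁·C_M^0.5)/(k₂·C_M^1.5) = (k₁/k₂)·C_M⁻¹.
= (0.0750×7.770^0.5) / (0.926×7.770^1.5) = 0.2091/20.06 = 0.0104.
The undesired path is higher order in M, so low C_M (CSTR or dilute feed) favours N.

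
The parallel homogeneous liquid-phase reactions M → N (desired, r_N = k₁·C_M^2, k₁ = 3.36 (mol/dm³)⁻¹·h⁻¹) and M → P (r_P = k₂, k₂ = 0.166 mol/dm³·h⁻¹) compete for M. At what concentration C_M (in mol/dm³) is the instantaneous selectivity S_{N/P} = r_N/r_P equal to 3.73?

S_{N/P} = (k₁/k₂)·C_M^2 ⇒ C_M = (S·k₂/k₁)^(0.5).
= (3.73×0.166/3.36)^(0.5) = (0.1843)^(0.5) = 0.429 mol/dm³.

0.429 mol/dm³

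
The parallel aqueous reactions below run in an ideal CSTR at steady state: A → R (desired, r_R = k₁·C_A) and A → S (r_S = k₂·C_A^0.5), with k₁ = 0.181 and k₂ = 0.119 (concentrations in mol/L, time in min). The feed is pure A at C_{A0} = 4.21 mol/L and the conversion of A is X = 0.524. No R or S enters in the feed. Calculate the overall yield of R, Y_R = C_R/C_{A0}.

0.358

Exit C_A = C_{A0}(1−X) = 4.21×0.476 = 2.004 mol/L.
In a CSTR the entire volume is at exit conditions, so r_R = 0.181×2.004 = 0.3627 and r_S = 0.119×2.004^0.5 = 0.1685.
Fraction of consumed A going to R: r_R/(r_R+r_S) = 0.6829.
C_R = 0.6829·C_{A0}·X = 0.6829×4.21×0.524 = 1.51 mol/L; Y_R = C_R/C_{A0} = 0.358.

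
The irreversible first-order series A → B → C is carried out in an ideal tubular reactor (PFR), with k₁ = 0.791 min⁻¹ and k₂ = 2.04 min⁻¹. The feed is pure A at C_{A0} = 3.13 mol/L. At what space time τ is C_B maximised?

Setting dC_B/dτ = 0 gives τ_opt = ln(k₂/k₁)/(k₂−k₁).
= ln(2.04/0.791)/(2.04−0.791) = ln(2.579)/1.249 = 0.9474/1.249 = 0.759 min.

0.759 min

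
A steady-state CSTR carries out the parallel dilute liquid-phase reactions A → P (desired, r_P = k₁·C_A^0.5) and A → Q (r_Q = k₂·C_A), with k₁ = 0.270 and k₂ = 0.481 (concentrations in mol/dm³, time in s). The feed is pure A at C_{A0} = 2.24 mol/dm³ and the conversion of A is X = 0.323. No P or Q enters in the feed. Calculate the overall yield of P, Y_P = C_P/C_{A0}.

0.101

Exit C_A = C_{A0}(1−X) = 2.24×0.677 = 1.516 mol/dm³.
In a CSTR the entire volume is at exit conditions, so r_P = 0.270×1.516^0.5 = 0.3325 and r_Q = 0.481×1.516 = 0.7294.
Fraction of consumed A going to P: r_P/(r_P+r_Q) = 0.3131.
C_P = 0.3131·C_{A0}·X = 0.3131×2.24×0.323 = 0.227 mol/dm³; Y_P = C_P/C_{A0} = 0.101.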